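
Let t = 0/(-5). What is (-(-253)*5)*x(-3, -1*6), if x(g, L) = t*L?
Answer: 0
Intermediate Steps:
t = 0 (t = 0*(-⅕) = 0)
x(g, L) = 0 (x(g, L) = 0*L = 0)
(-(-253)*5)*x(-3, -1*6) = -(-253)*5*0 = -23*(-55)*0 = 1265*0 = 0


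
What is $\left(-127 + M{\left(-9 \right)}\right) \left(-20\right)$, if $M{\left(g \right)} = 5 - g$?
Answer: $2260$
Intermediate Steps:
$\left(-127 + M{\left(-9 \right)}\right) \left(-20\right) = \left(-127 + \left(5 - -9\right)\right) \left(-20\right) = \left(-127 + \left(5 + 9\right)\right) \left(-20\right) = \left(-127 + 14\right) \left(-20\right) = \left(-113\right) \left(-20\right) = 2260$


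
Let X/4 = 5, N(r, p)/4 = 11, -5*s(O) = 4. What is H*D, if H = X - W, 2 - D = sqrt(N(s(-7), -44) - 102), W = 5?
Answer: 30 - 15*I*sqrt(58) ≈ 30.0 - 114.24*I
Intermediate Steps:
s(O) = -4/5 (s(O) = -1/5*4 = -4/5)
N(r, p) = 44 (N(r, p) = 4*11 = 44)
X = 20 (X = 4*5 = 20)
D = 2 - I*sqrt(58) (D = 2 - sqrt(44 - 102) = 2 - sqrt(-58) = 2 - I*sqrt(58) ≈ 2.0 - 7.6158*I)
H = 15 (H = 20 - 1*5 = 20 - 5 = 15)
H*D = 15*(2 - I*sqrt(58)) = 30 - 15*I*sqrt(58)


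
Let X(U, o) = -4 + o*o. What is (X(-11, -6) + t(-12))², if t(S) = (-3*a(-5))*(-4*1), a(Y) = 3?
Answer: 4624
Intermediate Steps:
X(U, o) = -4 + o²
t(S) = 36 (t(S) = (-3*3)*(-4*1) = -9*(-4) = 36)
(X(-11, -6) + t(-12))² = ((-4 + (-6)²) + 36)² = ((-4 + 36) + 36)² = (32 + 36)² = 68² = 4624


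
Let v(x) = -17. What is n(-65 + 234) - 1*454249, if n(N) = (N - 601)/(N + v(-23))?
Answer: -8630785/19 ≈ -4.5425e+5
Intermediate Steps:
n(N) = (-601 + N)/(-17 + N) (n(N) = (N - 601)/(N - 17) = (-601 + N)/(-17 + N))
n(-65 + 234) - 1*454249 = (-601 + (-65 + 234))/(-17 + (-65 + 234)) - 1*454249 = (-601 + 169)/(-17 + 169) - 454249 = -432/152 - 454249 = (1/152)*(-432) - 454249 = -54/19 - 454249 = -8630785/19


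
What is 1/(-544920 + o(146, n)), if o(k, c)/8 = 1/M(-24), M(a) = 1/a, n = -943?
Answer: -1/545112 ≈ -1.8345e-6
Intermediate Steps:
o(k, c) = -192 (o(k, c) = 8/(1/(-24)) = 8/(-1/24) = 8*(-24) = -192)
1/(-544920 + o(146, n)) = 1/(-544920 - 192) = 1/(-545112) = -1/545112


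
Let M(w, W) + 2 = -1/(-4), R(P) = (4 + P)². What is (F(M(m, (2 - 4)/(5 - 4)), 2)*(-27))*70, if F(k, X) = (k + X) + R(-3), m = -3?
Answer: -4725/2 ≈ -2362.5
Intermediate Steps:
M(w, W) = -7/4 (M(w, W) = -2 - 1/(-4) = -2 - 1*(-¼) = -2 + ¼ = -7/4)
F(k, X) = 1 + X + k (F(k, X) = (k + X) + (4 - 3)² = (X + k) + 1² = (X + k) + 1 = 1 + X + k)
(F(M(m, (2 - 4)/(5 - 4)), 2)*(-27))*70 = ((1 + 2 - 7/4)*(-27))*70 = ((5/4)*(-27))*70 = -135/4*70 = -4725/2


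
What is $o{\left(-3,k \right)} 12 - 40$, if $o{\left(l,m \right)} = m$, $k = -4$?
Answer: $-88$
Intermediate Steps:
$o{\left(-3,k \right)} 12 - 40 = \left(-4\right) 12 - 40 = -48 - 40 = -88$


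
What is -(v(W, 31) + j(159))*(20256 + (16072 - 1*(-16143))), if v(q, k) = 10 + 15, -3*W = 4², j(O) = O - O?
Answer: -1311775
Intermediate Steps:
j(O) = 0
W = -16/3 (W = -⅓*4² = -⅓*16 = -16/3 ≈ -5.3333)
v(q, k) = 25
-(v(W, 31) + j(159))*(20256 + (16072 - 1*(-16143))) = -(25 + 0)*(20256 + (16072 - 1*(-16143))) = -25*(20256 + (16072 + 16143)) = -25*(20256 + 32215) = -25*52471 = -1*1311775 = -1311775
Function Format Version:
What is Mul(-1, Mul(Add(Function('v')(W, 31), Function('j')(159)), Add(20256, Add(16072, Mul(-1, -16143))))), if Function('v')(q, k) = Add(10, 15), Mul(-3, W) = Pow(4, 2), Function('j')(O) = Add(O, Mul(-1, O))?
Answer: -1311775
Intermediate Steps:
Function('j')(O) = 0
W = Rational(-16, 3) (W = Mul(Rational(-1, 3), Pow(4, 2)) = Mul(Rational(-1, 3), 16) = Rational(-16, 3) ≈ -5.3333)
Function('v')(q, k) = 25
Mul(-1, Mul(Add(Function('v')(W, 31), Function('j')(159)), Add(20256, Add(16072, Mul(-1, -16143))))) = Mul(-1, Mul(Add(25, 0), Add(20256, Add(16072, Mul(-1, -16143))))) = Mul(-1, Mul(25, Add(20256, Add(16072, 16143)))) = Mul(-1, Mul(25, Add(20256, 32215))) = Mul(-1, Mul(25, 52471)) = Mul(-1, 1311775) = -1311775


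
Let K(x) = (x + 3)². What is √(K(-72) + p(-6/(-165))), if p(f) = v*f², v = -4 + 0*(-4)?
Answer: √14402009/55 ≈ 69.000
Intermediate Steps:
v = -4 (v = -4 + 0 = -4)
p(f) = -4*f²
K(x) = (3 + x)²
√(K(-72) + p(-6/(-165))) = √((3 - 72)² - 4*(-6/(-165))²) = √((-69)² - 4*(-6*(-1/165))²) = √(4761 - 4*(2/55)²) = √(4761 - 4*4/3025) = √(4761 - 16/3025) = √(14402009/3025) = √14402009/55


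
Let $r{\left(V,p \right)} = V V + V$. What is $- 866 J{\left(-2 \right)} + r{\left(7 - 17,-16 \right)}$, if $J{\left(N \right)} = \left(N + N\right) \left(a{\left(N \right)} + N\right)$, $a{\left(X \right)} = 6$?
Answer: $13946$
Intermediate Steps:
$r{\left(V,p \right)} = V + V^{2}$ ($r{\left(V,p \right)} = V^{2} + V = V + V^{2}$)
$J{\left(N \right)} = 2 N \left(6 + N\right)$ ($J{\left(N \right)} = \left(N + N\right) \left(6 + N\right) = 2 N \left(6 + N\right)$)
$- 866 J{\left(-2 \right)} + r{\left(7 - 17,-16 \right)} = - 866 \cdot 2 \left(-2\right) \left(6 - 2\right) + \left(7 - 17\right) \left(1 + \left(7 - 17\right)\right) = - 866 \cdot 2 \left(-2\right) 4 + \left(7 - 17\right) \left(1 + \left(7 - 17\right)\right) = \left(-866\right) \left(-16\right) - 10 \left(1 - 10\right) = 13856 - -90 = 13856 + 90 = 13946$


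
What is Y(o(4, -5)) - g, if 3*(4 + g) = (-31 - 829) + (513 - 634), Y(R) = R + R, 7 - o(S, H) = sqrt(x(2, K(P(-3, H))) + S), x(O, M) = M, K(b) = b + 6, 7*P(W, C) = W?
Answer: 345 - 2*sqrt(469)/7 ≈ 338.81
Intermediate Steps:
P(W, C) = W/7
K(b) = 6 + b
o(S, H) = 7 - sqrt(39/7 + S) (o(S, H) = 7 - sqrt((6 + (1/7)*(-3)) + S) = 7 - sqrt((6 - 3/7) + S) = 7 - sqrt(39/7 + S))
Y(R) = 2*R
g = -331 (g = -4 + ((-31 - 829) + (513 - 634))/3 = -4 + (-860 - 121)/3 = -4 + (1/3)*(-981) = -4 - 327 = -331)
Y(o(4, -5)) - g = 2*(7 - sqrt(273 + 49*4)/7) - 1*(-331) = 2*(7 - sqrt(273 + 196)/7) + 331 = 2*(7 - sqrt(469)/7) + 331 = (14 - 2*sqrt(469)/7) + 331 = 345 - 2*sqrt(469)/7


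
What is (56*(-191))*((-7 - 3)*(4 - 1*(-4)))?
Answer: 855680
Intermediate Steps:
(56*(-191))*((-7 - 3)*(4 - 1*(-4))) = -(-106960)*(4 + 4) = -(-106960)*8 = -10696*(-80) = 855680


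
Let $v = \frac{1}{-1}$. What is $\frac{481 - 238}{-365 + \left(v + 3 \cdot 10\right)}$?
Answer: $- \frac{81}{112} \approx -0.72321$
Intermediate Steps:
$v = -1$
$\frac{481 - 238}{-365 + \left(v + 3 \cdot 10\right)} = \frac{481 - 238}{-365 + \left(-1 + 3 \cdot 10\right)} = \frac{481 - 238}{-365 + \left(-1 + 30\right)} = \frac{481 - 238}{-365 + 29} = \frac{243}{-336} = 243 \left(- \frac{1}{336}\right) = - \frac{81}{112}$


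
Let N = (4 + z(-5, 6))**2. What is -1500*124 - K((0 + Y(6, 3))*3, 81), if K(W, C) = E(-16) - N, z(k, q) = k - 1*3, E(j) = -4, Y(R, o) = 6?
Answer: -185980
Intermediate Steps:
z(k, q) = -3 + k (z(k, q) = k - 3 = -3 + k)
N = 16 (N = (4 + (-3 - 5))**2 = (4 - 8)**2 = (-4)**2 = 16)
K(W, C) = -20 (K(W, C) = -4 - 1*16 = -4 - 16 = -20)
-1500*124 - K((0 + Y(6, 3))*3, 81) = -1500*124 - 1*(-20) = -186000 + 20 = -185980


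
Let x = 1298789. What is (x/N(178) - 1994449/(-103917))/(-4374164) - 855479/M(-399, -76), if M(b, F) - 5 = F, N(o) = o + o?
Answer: 1949766636188023915/161819800138128 ≈ 12049.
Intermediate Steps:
N(o) = 2*o
M(b, F) = 5 + F
(x/N(178) - 1994449/(-103917))/(-4374164) - 855479/M(-399, -76) = (1298789/((2*178)) - 1994449/(-103917))/(-4374164) - 855479/(5 - 76) = (1298789/356 - 1994449*(-1/103917))*(-1/4374164) - 855479/(-71) = (1298789*(1/356) + 1994449/103917)*(-1/4374164) - 855479*(-1/71) = (1298789/356 + 1994449/103917)*(-1/4374164) + 12049 = (135676280357/36994452)*(-1/4374164) + 12049 = -135676280357/161819800138128 + 12049 = 1949766636188023915/161819800138128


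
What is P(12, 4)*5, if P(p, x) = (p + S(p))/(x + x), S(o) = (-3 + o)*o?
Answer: 75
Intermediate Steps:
S(o) = o*(-3 + o)
P(p, x) = (p + p*(-3 + p))/(2*x) (P(p, x) = (p + p*(-3 + p))/(x + x) = (p + p*(-3 + p))/((2*x)) = (p + p*(-3 + p))*(1/(2*x)) = (p + p*(-3 + p))/(2*x))
P(12, 4)*5 = ((½)*12*(-2 + 12)/4)*5 = ((½)*12*(¼)*10)*5 = 15*5 = 75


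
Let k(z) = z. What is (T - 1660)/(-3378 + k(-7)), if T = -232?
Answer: 1892/3385 ≈ 0.55894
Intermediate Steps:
(T - 1660)/(-3378 + k(-7)) = (-232 - 1660)/(-3378 - 7) = -1892/(-3385) = -1892*(-1/3385) = 1892/3385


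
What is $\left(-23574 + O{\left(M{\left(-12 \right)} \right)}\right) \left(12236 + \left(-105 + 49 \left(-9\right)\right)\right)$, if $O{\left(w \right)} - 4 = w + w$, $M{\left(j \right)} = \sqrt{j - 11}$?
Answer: $-275533300 + 23380 i \sqrt{23} \approx -2.7553 \cdot 10^{8} + 1.1213 \cdot 10^{5} i$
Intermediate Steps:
$M{\left(j \right)} = \sqrt{-11 + j}$
$O{\left(w \right)} = 4 + 2 w$ ($O{\left(w \right)} = 4 + \left(w + w\right) = 4 + 2 w$)
$\left(-23574 + O{\left(M{\left(-12 \right)} \right)}\right) \left(12236 + \left(-105 + 49 \left(-9\right)\right)\right) = \left(-23574 + \left(4 + 2 \sqrt{-11 - 12}\right)\right) \left(12236 + \left(-105 + 49 \left(-9\right)\right)\right) = \left(-23574 + \left(4 + 2 \sqrt{-23}\right)\right) \left(12236 - 546\right) = \left(-23574 + \left(4 + 2 i \sqrt{23}\right)\right) \left(12236 - 546\right) = \left(-23574 + \left(4 + 2 i \sqrt{23}\right)\right) 11690 = \left(-23570 + 2 i \sqrt{23}\right) 11690 = -275533300 + 23380 i \sqrt{23}$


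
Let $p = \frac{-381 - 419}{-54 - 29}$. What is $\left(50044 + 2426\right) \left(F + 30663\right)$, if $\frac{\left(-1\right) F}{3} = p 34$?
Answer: $\frac{129256119630}{83} \approx 1.5573 \cdot 10^{9}$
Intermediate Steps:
$p = \frac{800}{83}$ ($p = - \frac{800}{-83} = \left(-800\right) \left(- \frac{1}{83}\right) = \frac{800}{83} \approx 9.6385$)
$F = - \frac{81600}{83}$ ($F = - 3 \cdot \frac{800}{83} \cdot 34 = \left(-3\right) \frac{27200}{83} = - \frac{81600}{83} \approx -983.13$)
$\left(50044 + 2426\right) \left(F + 30663\right) = \left(50044 + 2426\right) \left(- \frac{81600}{83} + 30663\right) = 52470 \cdot \frac{2463429}{83} = \frac{129256119630}{83}$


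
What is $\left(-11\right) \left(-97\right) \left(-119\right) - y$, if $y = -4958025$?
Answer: $4831052$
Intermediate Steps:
$\left(-11\right) \left(-97\right) \left(-119\right) - y = \left(-11\right) \left(-97\right) \left(-119\right) - -4958025 = 1067 \left(-119\right) + 4958025 = -126973 + 4958025 = 4831052$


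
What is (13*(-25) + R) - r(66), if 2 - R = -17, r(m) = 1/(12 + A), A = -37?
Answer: -7649/25 ≈ -305.96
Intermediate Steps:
r(m) = -1/25 (r(m) = 1/(12 - 37) = 1/(-25) = -1/25)
R = 19 (R = 2 - 1*(-17) = 2 + 17 = 19)
(13*(-25) + R) - r(66) = (13*(-25) + 19) - 1*(-1/25) = (-325 + 19) + 1/25 = -306 + 1/25 = -7649/25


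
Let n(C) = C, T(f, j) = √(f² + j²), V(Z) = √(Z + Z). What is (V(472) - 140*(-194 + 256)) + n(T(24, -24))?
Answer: -8680 + 4*√59 + 24*√2 ≈ -8615.3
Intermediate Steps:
V(Z) = √2*√Z (V(Z) = √(2*Z) = √2*√Z)
(V(472) - 140*(-194 + 256)) + n(T(24, -24)) = (√2*√472 - 140*(-194 + 256)) + √(24² + (-24)²) = (√2*(2*√118) - 140*62) + √(576 + 576) = (4*√59 - 8680) + √1152 = (-8680 + 4*√59) + 24*√2 = -8680 + 4*√59 + 24*√2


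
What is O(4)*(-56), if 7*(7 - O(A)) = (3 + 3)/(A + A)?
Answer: -386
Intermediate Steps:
O(A) = 7 - 3/(7*A) (O(A) = 7 - (3 + 3)/(7*(A + A)) = 7 - 6/(7*(2*A)) = 7 - 6*1/(2*A)/7 = 7 - 3/(7*A))
O(4)*(-56) = (7 - 3/7/4)*(-56) = (7 - 3/7*1/4)*(-56) = (7 - 3/28)*(-56) = (193/28)*(-56) = -386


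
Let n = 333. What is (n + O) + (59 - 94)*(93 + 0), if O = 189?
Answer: -2733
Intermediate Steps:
(n + O) + (59 - 94)*(93 + 0) = (333 + 189) + (59 - 94)*(93 + 0) = 522 - 35*93 = 522 - 3255 = -2733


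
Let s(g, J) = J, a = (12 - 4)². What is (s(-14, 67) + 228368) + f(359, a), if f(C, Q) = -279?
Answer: 228156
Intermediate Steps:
a = 64 (a = 8² = 64)
(s(-14, 67) + 228368) + f(359, a) = (67 + 228368) - 279 = 228435 - 279 = 228156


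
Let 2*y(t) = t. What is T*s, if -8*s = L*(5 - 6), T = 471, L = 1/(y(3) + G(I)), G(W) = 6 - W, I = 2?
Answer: 471/44 ≈ 10.705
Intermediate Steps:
y(t) = t/2
L = 2/11 (L = 1/((1/2)*3 + (6 - 1*2)) = 1/(3/2 + (6 - 2)) = 1/(3/2 + 4) = 1/(11/2) = 2/11 ≈ 0.18182)
s = 1/44 (s = -(5 - 6)/44 = -(-1)/44 = -1/8*(-2/11) = 1/44 ≈ 0.022727)
T*s = 471*(1/44) = 471/44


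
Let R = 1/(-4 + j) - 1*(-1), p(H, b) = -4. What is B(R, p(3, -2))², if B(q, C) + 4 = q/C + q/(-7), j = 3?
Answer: 16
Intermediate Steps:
R = 0 (R = 1/(-4 + 3) - 1*(-1) = 1/(-1) + 1 = -1 + 1 = 0)
B(q, C) = -4 - q/7 + q/C (B(q, C) = -4 + (q/C + q/(-7)) = -4 + (q/C + q*(-⅐)) = -4 + (q/C - q/7) = -4 + (-q/7 + q/C) = -4 - q/7 + q/C)
B(R, p(3, -2))² = (-4 - ⅐*0 + 0/(-4))² = (-4 + 0 + 0*(-¼))² = (-4 + 0 + 0)² = (-4)² = 16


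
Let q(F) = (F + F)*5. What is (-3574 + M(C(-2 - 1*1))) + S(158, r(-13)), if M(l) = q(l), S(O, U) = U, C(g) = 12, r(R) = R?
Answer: -3467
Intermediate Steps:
q(F) = 10*F (q(F) = (2*F)*5 = 10*F)
M(l) = 10*l
(-3574 + M(C(-2 - 1*1))) + S(158, r(-13)) = (-3574 + 10*12) - 13 = (-3574 + 120) - 13 = -3454 - 13 = -3467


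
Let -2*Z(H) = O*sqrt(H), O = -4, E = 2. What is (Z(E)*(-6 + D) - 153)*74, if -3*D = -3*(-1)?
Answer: -11322 - 1036*sqrt(2) ≈ -12787.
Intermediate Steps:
Z(H) = 2*sqrt(H) (Z(H) = -(-2)*sqrt(H) = 2*sqrt(H))
D = -1 (D = -(-1)*(-1) = -1/3*3 = -1)
(Z(E)*(-6 + D) - 153)*74 = ((2*sqrt(2))*(-6 - 1) - 153)*74 = ((2*sqrt(2))*(-7) - 153)*74 = (-14*sqrt(2) - 153)*74 = (-153 - 14*sqrt(2))*74 = -11322 - 1036*sqrt(2)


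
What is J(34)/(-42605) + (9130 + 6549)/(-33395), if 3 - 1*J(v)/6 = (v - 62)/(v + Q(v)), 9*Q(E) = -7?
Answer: -39992671967/85083079705 ≈ -0.47004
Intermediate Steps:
Q(E) = -7/9 (Q(E) = (⅑)*(-7) = -7/9)
J(v) = 18 - 6*(-62 + v)/(-7/9 + v) (J(v) = 18 - 6*(v - 62)/(v - 7/9) = 18 - 6*(-62 + v)/(-7/9 + v))
J(34)/(-42605) + (9130 + 6549)/(-33395) = (18*(179 + 6*34)/(-7 + 9*34))/(-42605) + (9130 + 6549)/(-33395) = (18*(179 + 204)/(-7 + 306))*(-1/42605) + 15679*(-1/33395) = (18*383/299)*(-1/42605) - 15679/33395 = (18*(1/299)*383)*(-1/42605) - 15679/33395 = (6894/299)*(-1/42605) - 15679/33395 = -6894/12738895 - 15679/33395 = -39992671967/85083079705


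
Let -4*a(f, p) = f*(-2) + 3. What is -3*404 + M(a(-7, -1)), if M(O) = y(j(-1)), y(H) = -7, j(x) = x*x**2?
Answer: -1219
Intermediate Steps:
j(x) = x**3
a(f, p) = -3/4 + f/2 (a(f, p) = -(f*(-2) + 3)/4 = -(-2*f + 3)/4 = -(3 - 2*f)/4 = -3/4 + f/2)
M(O) = -7
-3*404 + M(a(-7, -1)) = -3*404 - 7 = -1212 - 7 = -1219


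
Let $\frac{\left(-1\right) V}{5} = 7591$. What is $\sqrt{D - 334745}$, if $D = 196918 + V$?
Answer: $i \sqrt{175782} \approx 419.26 i$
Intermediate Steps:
$V = -37955$ ($V = \left(-5\right) 7591 = -37955$)
$D = 158963$ ($D = 196918 - 37955 = 158963$)
$\sqrt{D - 334745} = \sqrt{158963 - 334745} = \sqrt{-175782} = i \sqrt{175782}$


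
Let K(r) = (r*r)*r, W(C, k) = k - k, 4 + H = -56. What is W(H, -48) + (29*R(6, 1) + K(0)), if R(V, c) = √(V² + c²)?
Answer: 29*√37 ≈ 176.40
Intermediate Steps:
H = -60 (H = -4 - 56 = -60)
W(C, k) = 0
K(r) = r³ (K(r) = r²*r = r³)
W(H, -48) + (29*R(6, 1) + K(0)) = 0 + (29*√(6² + 1²) + 0³) = 0 + (29*√(36 + 1) + 0) = 0 + (29*√37 + 0) = 0 + 29*√37 = 29*√37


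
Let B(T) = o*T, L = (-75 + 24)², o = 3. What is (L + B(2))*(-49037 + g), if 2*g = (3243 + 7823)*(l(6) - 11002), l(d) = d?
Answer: -158739982335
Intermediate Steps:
L = 2601 (L = (-51)² = 2601)
B(T) = 3*T
g = -60840868 (g = ((3243 + 7823)*(6 - 11002))/2 = (11066*(-10996))/2 = (½)*(-121681736) = -60840868)
(L + B(2))*(-49037 + g) = (2601 + 3*2)*(-49037 - 60840868) = (2601 + 6)*(-60889905) = 2607*(-60889905) = -158739982335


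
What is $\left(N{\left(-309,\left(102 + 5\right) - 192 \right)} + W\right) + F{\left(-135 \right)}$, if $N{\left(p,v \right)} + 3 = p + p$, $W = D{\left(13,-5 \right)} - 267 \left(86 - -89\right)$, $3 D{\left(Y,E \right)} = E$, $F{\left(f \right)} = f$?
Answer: $- \frac{142448}{3} \approx -47483.0$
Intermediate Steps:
$D{\left(Y,E \right)} = \frac{E}{3}$
$W = - \frac{140180}{3}$ ($W = \frac{1}{3} \left(-5\right) - 267 \left(86 - -89\right) = - \frac{5}{3} - 267 \left(86 + 89\right) = - \frac{5}{3} - 46725 = - \frac{140180}{3} \approx -46727.0$)
$N{\left(p,v \right)} = -3 + 2 p$ ($N{\left(p,v \right)} = -3 + \left(p + p\right) = -3 + 2 p$)
$\left(N{\left(-309,\left(102 + 5\right) - 192 \right)} + W\right) + F{\left(-135 \right)} = \left(\left(-3 + 2 \left(-309\right)\right) - \frac{140180}{3}\right) - 135 = \left(\left(-3 - 618\right) - \frac{140180}{3}\right) - 135 = \left(-621 - \frac{140180}{3}\right) - 135 = - \frac{142043}{3} - 135 = - \frac{142448}{3}$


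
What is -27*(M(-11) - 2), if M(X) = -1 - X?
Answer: -216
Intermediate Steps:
-27*(M(-11) - 2) = -27*((-1 - 1*(-11)) - 2) = -27*((-1 + 11) - 2) = -27*(10 - 2) = -27*8 = -216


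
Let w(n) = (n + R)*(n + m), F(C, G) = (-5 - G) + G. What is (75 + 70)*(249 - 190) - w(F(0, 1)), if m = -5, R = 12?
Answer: 8625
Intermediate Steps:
F(C, G) = -5
w(n) = (-5 + n)*(12 + n) (w(n) = (n + 12)*(n - 5) = (12 + n)*(-5 + n) = (-5 + n)*(12 + n))
(75 + 70)*(249 - 190) - w(F(0, 1)) = (75 + 70)*(249 - 190) - (-60 + (-5)**2 + 7*(-5)) = 145*59 - (-60 + 25 - 35) = 8555 - 1*(-70) = 8555 + 70 = 8625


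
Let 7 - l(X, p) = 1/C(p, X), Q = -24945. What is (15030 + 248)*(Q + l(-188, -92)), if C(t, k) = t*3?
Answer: -52578373793/138 ≈ -3.8100e+8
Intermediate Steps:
C(t, k) = 3*t
l(X, p) = 7 - 1/(3*p)
(15030 + 248)*(Q + l(-188, -92)) = (15030 + 248)*(-24945 + (7 - ⅓/(-92))) = 15278*(-24945 + (7 - ⅓*(-1/92))) = 15278*(-24945 + (7 + 1/276)) = 15278*(-24945 + 1933/276) = 15278*(-6882887/276) = -52578373793/138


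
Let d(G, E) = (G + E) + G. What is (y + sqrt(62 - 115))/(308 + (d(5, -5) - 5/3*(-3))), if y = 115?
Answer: 115/318 + I*sqrt(53)/318 ≈ 0.36164 + 0.022893*I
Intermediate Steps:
d(G, E) = E + 2*G (d(G, E) = (E + G) + G = E + 2*G)
(y + sqrt(62 - 115))/(308 + (d(5, -5) - 5/3*(-3))) = (115 + sqrt(62 - 115))/(308 + ((-5 + 2*5) - 5/3*(-3))) = (115 + sqrt(-53))/(308 + ((-5 + 10) - 5*1/3*(-3))) = (115 + I*sqrt(53))/(308 + (5 - 5/3*(-3))) = (115 + I*sqrt(53))/(308 + (5 + 5)) = (115 + I*sqrt(53))/(308 + 10) = (115 + I*sqrt(53))/318 = (115 + I*sqrt(53))*(1/318) = 115/318 + I*sqrt(53)/318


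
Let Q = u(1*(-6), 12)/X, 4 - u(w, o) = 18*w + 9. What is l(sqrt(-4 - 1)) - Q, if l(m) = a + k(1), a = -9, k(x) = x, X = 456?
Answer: -3751/456 ≈ -8.2259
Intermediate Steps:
u(w, o) = -5 - 18*w (u(w, o) = 4 - (18*w + 9) = 4 - (9 + 18*w) = 4 + (-9 - 18*w) = -5 - 18*w)
l(m) = -8 (l(m) = -9 + 1 = -8)
Q = 103/456 (Q = (-5 - 18*(-6))/456 = (-5 - 18*(-6))*(1/456) = (-5 + 108)*(1/456) = 103*(1/456) = 103/456 ≈ 0.22588)
l(sqrt(-4 - 1)) - Q = -8 - 1*103/456 = -8 - 103/456 = -3751/456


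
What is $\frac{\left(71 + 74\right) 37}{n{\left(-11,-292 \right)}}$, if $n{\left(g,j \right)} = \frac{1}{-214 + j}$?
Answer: $-2714690$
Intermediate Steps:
$\frac{\left(71 + 74\right) 37}{n{\left(-11,-292 \right)}} = \frac{\left(71 + 74\right) 37}{\frac{1}{-214 - 292}} = \frac{145 \cdot 37}{\frac{1}{-506}} = \frac{5365}{- \frac{1}{506}} = 5365 \left(-506\right) = -2714690$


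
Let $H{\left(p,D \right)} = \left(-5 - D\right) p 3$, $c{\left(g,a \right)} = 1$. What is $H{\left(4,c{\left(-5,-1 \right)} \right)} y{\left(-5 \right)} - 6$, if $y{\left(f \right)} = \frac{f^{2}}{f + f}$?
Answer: $174$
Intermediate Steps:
$y{\left(f \right)} = \frac{f}{2}$ ($y{\left(f \right)} = \frac{f^{2}}{2 f} = \frac{1}{2 f} f^{2} = \frac{f}{2}$)
$H{\left(p,D \right)} = 3 p \left(-5 - D\right)$ ($H{\left(p,D \right)} = p \left(-5 - D\right) 3 = 3 p \left(-5 - D\right)$)
$H{\left(4,c{\left(-5,-1 \right)} \right)} y{\left(-5 \right)} - 6 = \left(-3\right) 4 \left(5 + 1\right) \frac{1}{2} \left(-5\right) - 6 = \left(-3\right) 4 \cdot 6 \left(- \frac{5}{2}\right) - 6 = \left(-72\right) \left(- \frac{5}{2}\right) - 6 = 180 - 6 = 174$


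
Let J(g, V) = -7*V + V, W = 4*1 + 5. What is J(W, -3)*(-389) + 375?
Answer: -6627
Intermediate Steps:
W = 9 (W = 4 + 5 = 9)
J(g, V) = -6*V
J(W, -3)*(-389) + 375 = -6*(-3)*(-389) + 375 = 18*(-389) + 375 = -7002 + 375 = -6627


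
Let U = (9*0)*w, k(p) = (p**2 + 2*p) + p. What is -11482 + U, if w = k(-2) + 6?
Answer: -11482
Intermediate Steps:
k(p) = p**2 + 3*p
w = 4 (w = -2*(3 - 2) + 6 = -2*1 + 6 = -2 + 6 = 4)
U = 0 (U = (9*0)*4 = 0*4 = 0)
-11482 + U = -11482 + 0 = -11482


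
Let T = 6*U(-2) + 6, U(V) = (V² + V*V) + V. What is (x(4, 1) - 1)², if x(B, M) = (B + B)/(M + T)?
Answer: 1225/1849 ≈ 0.66252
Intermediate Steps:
U(V) = V + 2*V² (U(V) = (V² + V²) + V = 2*V² + V = V + 2*V²)
T = 42 (T = 6*(-2*(1 + 2*(-2))) + 6 = 6*(-2*(1 - 4)) + 6 = 6*(-2*(-3)) + 6 = 6*6 + 6 = 36 + 6 = 42)
x(B, M) = 2*B/(42 + M) (x(B, M) = (B + B)/(M + 42) = (2*B)/(42 + M) = 2*B/(42 + M))
(x(4, 1) - 1)² = (2*4/(42 + 1) - 1)² = (2*4/43 - 1)² = (2*4*(1/43) - 1)² = (8/43 - 1)² = (-35/43)² = 1225/1849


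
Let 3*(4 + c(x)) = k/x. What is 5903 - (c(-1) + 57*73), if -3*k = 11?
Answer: 15703/9 ≈ 1744.8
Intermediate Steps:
k = -11/3 (k = -1/3*11 = -11/3 ≈ -3.6667)
c(x) = -4 - 11/(9*x) (c(x) = -4 + (-11/(3*x))/3 = -4 - 11/(9*x))
5903 - (c(-1) + 57*73) = 5903 - ((-4 - 11/9/(-1)) + 57*73) = 5903 - ((-4 - 11/9*(-1)) + 4161) = 5903 - ((-4 + 11/9) + 4161) = 5903 - (-25/9 + 4161) = 5903 - 1*37424/9 = 5903 - 37424/9 = 15703/9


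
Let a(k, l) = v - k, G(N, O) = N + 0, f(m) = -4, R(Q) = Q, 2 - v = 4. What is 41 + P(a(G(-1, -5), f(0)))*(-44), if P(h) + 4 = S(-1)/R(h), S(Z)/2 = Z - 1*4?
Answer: -223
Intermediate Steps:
v = -2 (v = 2 - 1*4 = 2 - 4 = -2)
S(Z) = -8 + 2*Z (S(Z) = 2*(Z - 1*4) = 2*(Z - 4) = 2*(-4 + Z) = -8 + 2*Z)
G(N, O) = N
a(k, l) = -2 - k
P(h) = -4 - 10/h (P(h) = -4 + (-8 + 2*(-1))/h = -4 + (-8 - 2)/h = -4 - 10/h)
41 + P(a(G(-1, -5), f(0)))*(-44) = 41 + (-4 - 10/(-2 - 1*(-1)))*(-44) = 41 + (-4 - 10/(-2 + 1))*(-44) = 41 + (-4 - 10/(-1))*(-44) = 41 + (-4 - 10*(-1))*(-44) = 41 + (-4 + 10)*(-44) = 41 + 6*(-44) = 41 - 264 = -223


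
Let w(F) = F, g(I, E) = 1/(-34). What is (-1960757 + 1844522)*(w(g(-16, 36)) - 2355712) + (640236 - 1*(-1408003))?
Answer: 9309820023241/34 ≈ 2.7382e+11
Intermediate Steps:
g(I, E) = -1/34
(-1960757 + 1844522)*(w(g(-16, 36)) - 2355712) + (640236 - 1*(-1408003)) = (-1960757 + 1844522)*(-1/34 - 2355712) + (640236 - 1*(-1408003)) = -116235*(-80094209/34) + (640236 + 1408003) = 9309750383115/34 + 2048239 = 9309820023241/34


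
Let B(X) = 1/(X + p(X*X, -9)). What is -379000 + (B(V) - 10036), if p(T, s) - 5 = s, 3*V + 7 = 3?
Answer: -6224579/16 ≈ -3.8904e+5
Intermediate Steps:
V = -4/3 (V = -7/3 + (1/3)*3 = -7/3 + 1 = -4/3 ≈ -1.3333)
p(T, s) = 5 + s
B(X) = 1/(-4 + X) (B(X) = 1/(X + (5 - 9)) = 1/(X - 4) = 1/(-4 + X))
-379000 + (B(V) - 10036) = -379000 + (1/(-4 - 4/3) - 10036) = -379000 + (1/(-16/3) - 10036) = -379000 + (-3/16 - 10036) = -379000 - 160579/16 = -6224579/16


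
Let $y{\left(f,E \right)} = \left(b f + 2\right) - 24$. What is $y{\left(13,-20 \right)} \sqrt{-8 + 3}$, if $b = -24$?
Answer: $- 334 i \sqrt{5} \approx - 746.85 i$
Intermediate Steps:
$y{\left(f,E \right)} = -22 - 24 f$ ($y{\left(f,E \right)} = \left(- 24 f + 2\right) - 24 = \left(2 - 24 f\right) - 24 = -22 - 24 f$)
$y{\left(13,-20 \right)} \sqrt{-8 + 3} = \left(-22 - 312\right) \sqrt{-8 + 3} = \left(-22 - 312\right) \sqrt{-5} = - 334 i \sqrt{5}$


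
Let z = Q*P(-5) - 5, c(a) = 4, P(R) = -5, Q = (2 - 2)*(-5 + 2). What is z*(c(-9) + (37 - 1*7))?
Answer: -170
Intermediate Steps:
Q = 0 (Q = 0*(-3) = 0)
z = -5 (z = 0*(-5) - 5 = 0 - 5 = -5)
z*(c(-9) + (37 - 1*7)) = -5*(4 + (37 - 1*7)) = -5*(4 + (37 - 7)) = -5*(4 + 30) = -5*34 = -170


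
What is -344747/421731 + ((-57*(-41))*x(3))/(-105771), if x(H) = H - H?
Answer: -344747/421731 ≈ -0.81746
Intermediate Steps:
x(H) = 0
-344747/421731 + ((-57*(-41))*x(3))/(-105771) = -344747/421731 + (-57*(-41)*0)/(-105771) = -344747*1/421731 + (2337*0)*(-1/105771) = -344747/421731 + 0*(-1/105771) = -344747/421731 + 0 = -344747/421731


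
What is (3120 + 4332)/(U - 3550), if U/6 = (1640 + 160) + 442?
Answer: 3726/4951 ≈ 0.75257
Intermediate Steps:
U = 13452 (U = 6*((1640 + 160) + 442) = 6*(1800 + 442) = 6*2242 = 13452)
(3120 + 4332)/(U - 3550) = (3120 + 4332)/(13452 - 3550) = 7452/9902 = 7452*(1/9902) = 3726/4951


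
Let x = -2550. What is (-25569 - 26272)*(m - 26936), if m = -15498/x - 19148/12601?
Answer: 7476992039030597/5355425 ≈ 1.3962e+9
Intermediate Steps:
m = 24410483/5355425 (m = -15498/(-2550) - 19148/12601 = -15498*(-1/2550) - 19148*1/12601 = 2583/425 - 19148/12601 = 24410483/5355425 ≈ 4.5581)
(-25569 - 26272)*(m - 26936) = (-25569 - 26272)*(24410483/5355425 - 26936) = -51841*(-144229317317/5355425) = 7476992039030597/5355425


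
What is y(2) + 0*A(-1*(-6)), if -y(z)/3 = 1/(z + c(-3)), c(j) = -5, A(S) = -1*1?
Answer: 1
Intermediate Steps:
A(S) = -1
y(z) = -3/(-5 + z) (y(z) = -3/(z - 5) = -3/(-5 + z))
y(2) + 0*A(-1*(-6)) = -3/(-5 + 2) + 0*(-1) = -3/(-3) + 0 = -3*(-⅓) + 0 = 1 + 0 = 1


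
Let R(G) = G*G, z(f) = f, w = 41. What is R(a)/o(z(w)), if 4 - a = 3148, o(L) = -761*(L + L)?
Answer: -4942368/31201 ≈ -158.40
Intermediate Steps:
o(L) = -1522*L
a = -3144 (a = 4 - 1*3148 = 4 - 3148 = -3144)
R(G) = G**2
R(a)/o(z(w)) = (-3144)**2/((-1522*41)) = 9884736/(-62402) = 9884736*(-1/62402) = -4942368/31201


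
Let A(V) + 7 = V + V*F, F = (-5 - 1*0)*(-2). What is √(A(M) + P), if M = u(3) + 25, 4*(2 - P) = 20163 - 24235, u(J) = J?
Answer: √1321 ≈ 36.346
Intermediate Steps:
F = 10 (F = (-5 + 0)*(-2) = -5*(-2) = 10)
P = 1020 (P = 2 - (20163 - 24235)/4 = 2 - ¼*(-4072) = 2 + 1018 = 1020)
M = 28 (M = 3 + 25 = 28)
A(V) = -7 + 11*V (A(V) = -7 + (V + V*10) = -7 + (V + 10*V) = -7 + 11*V)
√(A(M) + P) = √((-7 + 11*28) + 1020) = √((-7 + 308) + 1020) = √(301 + 1020) = √1321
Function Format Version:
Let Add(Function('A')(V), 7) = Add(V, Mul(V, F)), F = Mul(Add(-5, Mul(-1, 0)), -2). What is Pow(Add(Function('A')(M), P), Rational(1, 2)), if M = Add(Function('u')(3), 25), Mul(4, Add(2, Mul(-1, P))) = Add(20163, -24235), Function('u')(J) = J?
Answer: Pow(1321, Rational(1, 2)) ≈ 36.346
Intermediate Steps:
F = 10 (F = Mul(Add(-5, 0), -2) = Mul(-5, -2) = 10)
P = 1020 (P = Add(2, Mul(Rational(-1, 4), Add(20163, -24235))) = Add(2, Mul(Rational(-1, 4), -4072)) = Add(2, 1018) = 1020)
M = 28 (M = Add(3, 25) = 28)
Function('A')(V) = Add(-7, Mul(11, V)) (Function('A')(V) = Add(-7, Add(V, Mul(V, 10))) = Add(-7, Add(V, Mul(10, V))) = Add(-7, Mul(11, V)))
Pow(Add(Function('A')(M), P), Rational(1, 2)) = Pow(Add(Add(-7, Mul(11, 28)), 1020), Rational(1, 2)) = Pow(Add(Add(-7, 308), 1020), Rational(1, 2)) = Pow(Add(301, 1020), Rational(1, 2)) = Pow(1321, Rational(1, 2))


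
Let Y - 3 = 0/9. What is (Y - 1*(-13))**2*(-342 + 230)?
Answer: -28672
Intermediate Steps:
Y = 3 (Y = 3 + 0/9 = 3 + 0*(1/9) = 3 + 0 = 3)
(Y - 1*(-13))**2*(-342 + 230) = (3 - 1*(-13))**2*(-342 + 230) = (3 + 13)**2*(-112) = 16**2*(-112) = 256*(-112) = -28672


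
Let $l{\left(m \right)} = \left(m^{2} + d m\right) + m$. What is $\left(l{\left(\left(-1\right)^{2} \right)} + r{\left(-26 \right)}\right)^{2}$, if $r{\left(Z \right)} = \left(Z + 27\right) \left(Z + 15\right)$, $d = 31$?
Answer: $484$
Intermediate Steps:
$r{\left(Z \right)} = \left(15 + Z\right) \left(27 + Z\right)$ ($r{\left(Z \right)} = \left(27 + Z\right) \left(15 + Z\right) = \left(15 + Z\right) \left(27 + Z\right)$)
$l{\left(m \right)} = m^{2} + 32 m$ ($l{\left(m \right)} = \left(m^{2} + 31 m\right) + m = m^{2} + 32 m$)
$\left(l{\left(\left(-1\right)^{2} \right)} + r{\left(-26 \right)}\right)^{2} = \left(\left(-1\right)^{2} \left(32 + \left(-1\right)^{2}\right) + \left(405 + \left(-26\right)^{2} + 42 \left(-26\right)\right)\right)^{2} = \left(1 \left(32 + 1\right) + \left(405 + 676 - 1092\right)\right)^{2} = \left(1 \cdot 33 - 11\right)^{2} = \left(33 - 11\right)^{2} = 22^{2} = 484$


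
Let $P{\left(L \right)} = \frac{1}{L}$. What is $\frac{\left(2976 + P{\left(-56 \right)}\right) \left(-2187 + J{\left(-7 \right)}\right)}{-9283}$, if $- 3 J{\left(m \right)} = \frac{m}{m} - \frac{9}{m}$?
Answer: $\frac{7656630665}{10916808} \approx 701.36$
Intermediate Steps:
$J{\left(m \right)} = - \frac{1}{3} + \frac{3}{m}$ ($J{\left(m \right)} = - \frac{\frac{m}{m} - \frac{9}{m}}{3} = - \frac{1 - \frac{9}{m}}{3} = - \frac{1}{3} + \frac{3}{m}$)
$\frac{\left(2976 + P{\left(-56 \right)}\right) \left(-2187 + J{\left(-7 \right)}\right)}{-9283} = \frac{\left(2976 + \frac{1}{-56}\right) \left(-2187 + \frac{9 - -7}{3 \left(-7\right)}\right)}{-9283} = \left(2976 - \frac{1}{56}\right) \left(-2187 + \frac{1}{3} \left(- \frac{1}{7}\right) \left(9 + 7\right)\right) \left(- \frac{1}{9283}\right) = \frac{166655 \left(-2187 + \frac{1}{3} \left(- \frac{1}{7}\right) 16\right)}{56} \left(- \frac{1}{9283}\right) = \frac{166655 \left(-2187 - \frac{16}{21}\right)}{56} \left(- \frac{1}{9283}\right) = \frac{166655}{56} \left(- \frac{45943}{21}\right) \left(- \frac{1}{9283}\right) = \left(- \frac{7656630665}{1176}\right) \left(- \frac{1}{9283}\right) = \frac{7656630665}{10916808}$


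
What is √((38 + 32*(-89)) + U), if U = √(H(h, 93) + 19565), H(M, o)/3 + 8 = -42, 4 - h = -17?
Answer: √(-2810 + √19415) ≈ 51.678*I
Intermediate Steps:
h = 21 (h = 4 - 1*(-17) = 4 + 17 = 21)
H(M, o) = -150 (H(M, o) = -24 + 3*(-42) = -24 - 126 = -150)
U = √19415 (U = √(-150 + 19565) = √19415 ≈ 139.34)
√((38 + 32*(-89)) + U) = √((38 + 32*(-89)) + √19415) = √((38 - 2848) + √19415) = √(-2810 + √19415)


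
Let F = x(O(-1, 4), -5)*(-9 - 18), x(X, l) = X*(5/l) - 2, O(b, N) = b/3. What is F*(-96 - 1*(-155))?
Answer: 2655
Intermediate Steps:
O(b, N) = b/3 (O(b, N) = b*(⅓) = b/3)
x(X, l) = -2 + 5*X/l (x(X, l) = 5*X/l - 2 = -2 + 5*X/l)
F = 45 (F = (-2 + 5*((⅓)*(-1))/(-5))*(-9 - 18) = (-2 + 5*(-⅓)*(-⅕))*(-27) = (-2 + ⅓)*(-27) = -5/3*(-27) = 45)
F*(-96 - 1*(-155)) = 45*(-96 - 1*(-155)) = 45*(-96 + 155) = 45*59 = 2655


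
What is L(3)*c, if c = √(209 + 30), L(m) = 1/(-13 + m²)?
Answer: -√239/4 ≈ -3.8649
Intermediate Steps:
c = √239 ≈ 15.460
L(3)*c = √239/(-13 + 3²) = √239/(-13 + 9) = √239/(-4) = -√239/4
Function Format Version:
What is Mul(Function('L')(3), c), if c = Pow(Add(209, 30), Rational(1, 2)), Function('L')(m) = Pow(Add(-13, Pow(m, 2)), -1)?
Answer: Mul(Rational(-1, 4), Pow(239, Rational(1, 2))) ≈ -3.8649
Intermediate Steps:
c = Pow(239, Rational(1, 2)) ≈ 15.460
Mul(Function('L')(3), c) = Mul(Pow(Add(-13, Pow(3, 2)), -1), Pow(239, Rational(1, 2))) = Mul(Pow(Add(-13, 9), -1), Pow(239, Rational(1, 2))) = Mul(Pow(-4, -1), Pow(239, Rational(1, 2))) = Mul(Rational(-1, 4), Pow(239, Rational(1, 2)))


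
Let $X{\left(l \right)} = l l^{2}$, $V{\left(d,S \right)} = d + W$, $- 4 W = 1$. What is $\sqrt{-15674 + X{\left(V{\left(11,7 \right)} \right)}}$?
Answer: $\frac{i \sqrt{923629}}{8} \approx 120.13 i$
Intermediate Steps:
$W = - \frac{1}{4}$ ($W = \left(- \frac{1}{4}\right) 1 = - \frac{1}{4} \approx -0.25$)
$V{\left(d,S \right)} = - \frac{1}{4} + d$ ($V{\left(d,S \right)} = d - \frac{1}{4} = - \frac{1}{4} + d$)
$X{\left(l \right)} = l^{3}$
$\sqrt{-15674 + X{\left(V{\left(11,7 \right)} \right)}} = \sqrt{-15674 + \left(- \frac{1}{4} + 11\right)^{3}} = \sqrt{-15674 + \left(\frac{43}{4}\right)^{3}} = \sqrt{-15674 + \frac{79507}{64}} = \sqrt{- \frac{923629}{64}} = \frac{i \sqrt{923629}}{8}$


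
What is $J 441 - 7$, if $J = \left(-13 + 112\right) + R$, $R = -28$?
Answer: $31304$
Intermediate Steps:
$J = 71$ ($J = \left(-13 + 112\right) - 28 = 99 - 28 = 71$)
$J 441 - 7 = 71 \cdot 441 - 7 = 31311 - 7 = 31304$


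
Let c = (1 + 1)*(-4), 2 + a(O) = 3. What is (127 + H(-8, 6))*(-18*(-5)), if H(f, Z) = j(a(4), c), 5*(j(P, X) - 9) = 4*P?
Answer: 12312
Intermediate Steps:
a(O) = 1 (a(O) = -2 + 3 = 1)
c = -8 (c = 2*(-4) = -8)
j(P, X) = 9 + 4*P/5 (j(P, X) = 9 + (4*P)/5 = 9 + 4*P/5)
H(f, Z) = 49/5 (H(f, Z) = 9 + (⅘)*1 = 9 + ⅘ = 49/5)
(127 + H(-8, 6))*(-18*(-5)) = (127 + 49/5)*(-18*(-5)) = (684/5)*90 = 12312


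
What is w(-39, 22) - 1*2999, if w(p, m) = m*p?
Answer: -3857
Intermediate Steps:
w(-39, 22) - 1*2999 = 22*(-39) - 1*2999 = -858 - 2999 = -3857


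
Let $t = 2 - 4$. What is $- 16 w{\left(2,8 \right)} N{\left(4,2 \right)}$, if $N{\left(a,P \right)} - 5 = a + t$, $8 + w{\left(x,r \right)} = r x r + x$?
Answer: $-13664$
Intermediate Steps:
$t = -2$ ($t = 2 - 4 = -2$)
$w{\left(x,r \right)} = -8 + x + x r^{2}$ ($w{\left(x,r \right)} = -8 + \left(r x r + x\right) = -8 + \left(x r^{2} + x\right) = -8 + \left(x + x r^{2}\right) = -8 + x + x r^{2}$)
$N{\left(a,P \right)} = 3 + a$ ($N{\left(a,P \right)} = 5 + \left(a - 2\right) = 5 + \left(-2 + a\right) = 3 + a$)
$- 16 w{\left(2,8 \right)} N{\left(4,2 \right)} = - 16 \left(-8 + 2 + 2 \cdot 8^{2}\right) \left(3 + 4\right) = - 16 \left(-8 + 2 + 2 \cdot 64\right) 7 = - 16 \left(-8 + 2 + 128\right) 7 = \left(-16\right) 122 \cdot 7 = \left(-1952\right) 7 = -13664$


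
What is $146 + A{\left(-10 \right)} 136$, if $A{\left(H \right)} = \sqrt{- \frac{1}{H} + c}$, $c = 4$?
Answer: $146 + \frac{68 \sqrt{410}}{5} \approx 421.38$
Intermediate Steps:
$A{\left(H \right)} = \sqrt{4 - \frac{1}{H}}$ ($A{\left(H \right)} = \sqrt{- \frac{1}{H} + 4} = \sqrt{4 - \frac{1}{H}}$)
$146 + A{\left(-10 \right)} 136 = 146 + \sqrt{4 - \frac{1}{-10}} \cdot 136 = 146 + \sqrt{4 - - \frac{1}{10}} \cdot 136 = 146 + \sqrt{4 + \frac{1}{10}} \cdot 136 = 146 + \sqrt{\frac{41}{10}} \cdot 136 = 146 + \frac{\sqrt{410}}{10} \cdot 136 = 146 + \frac{68 \sqrt{410}}{5}$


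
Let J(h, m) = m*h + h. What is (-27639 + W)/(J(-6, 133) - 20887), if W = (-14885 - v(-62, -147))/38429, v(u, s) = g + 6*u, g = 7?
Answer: 1062153651/833563439 ≈ 1.2742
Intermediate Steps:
J(h, m) = h + h*m (J(h, m) = h*m + h = h + h*m)
v(u, s) = 7 + 6*u
W = -14520/38429 (W = (-14885 - (7 + 6*(-62)))/38429 = (-14885 - (7 - 372))*(1/38429) = (-14885 - 1*(-365))*(1/38429) = (-14885 + 365)*(1/38429) = -14520*1/38429 = -14520/38429 ≈ -0.37784)
(-27639 + W)/(J(-6, 133) - 20887) = (-27639 - 14520/38429)/(-6*(1 + 133) - 20887) = -1062153651/(38429*(-6*134 - 20887)) = -1062153651/(38429*(-804 - 20887)) = -1062153651/38429/(-21691) = -1062153651/38429*(-1/21691) = 1062153651/833563439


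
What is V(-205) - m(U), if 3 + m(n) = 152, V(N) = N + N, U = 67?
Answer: -559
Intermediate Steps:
V(N) = 2*N
m(n) = 149 (m(n) = -3 + 152 = 149)
V(-205) - m(U) = 2*(-205) - 1*149 = -410 - 149 = -559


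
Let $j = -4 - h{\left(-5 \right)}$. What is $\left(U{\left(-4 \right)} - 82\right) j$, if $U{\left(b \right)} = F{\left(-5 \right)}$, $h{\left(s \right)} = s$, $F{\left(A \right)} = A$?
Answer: $-87$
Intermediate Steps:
$U{\left(b \right)} = -5$
$j = 1$ ($j = -4 - -5 = -4 + 5 = 1$)
$\left(U{\left(-4 \right)} - 82\right) j = \left(-5 - 82\right) 1 = \left(-87\right) 1 = -87$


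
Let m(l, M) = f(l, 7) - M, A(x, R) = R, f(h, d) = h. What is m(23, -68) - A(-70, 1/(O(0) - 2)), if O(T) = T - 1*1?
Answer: 274/3 ≈ 91.333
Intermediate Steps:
O(T) = -1 + T (O(T) = T - 1 = -1 + T)
m(l, M) = l - M
m(23, -68) - A(-70, 1/(O(0) - 2)) = (23 - 1*(-68)) - 1/((-1 + 0) - 2) = (23 + 68) - 1/(-1 - 2) = 91 - 1/(-3) = 91 - 1*(-⅓) = 91 + ⅓ = 274/3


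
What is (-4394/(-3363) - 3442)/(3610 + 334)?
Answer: -2892763/3315918 ≈ -0.87239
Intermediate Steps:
(-4394/(-3363) - 3442)/(3610 + 334) = (-4394*(-1/3363) - 3442)/3944 = (4394/3363 - 3442)*(1/3944) = -11571052/3363*1/3944 = -2892763/3315918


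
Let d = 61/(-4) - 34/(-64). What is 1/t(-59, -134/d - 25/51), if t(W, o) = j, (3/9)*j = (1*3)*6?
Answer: 1/54 ≈ 0.018519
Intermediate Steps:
d = -471/32 (d = 61*(-1/4) - 34*(-1/64) = -61/4 + 17/32 = -471/32 ≈ -14.719)
j = 54 (j = 3*((1*3)*6) = 3*(3*6) = 3*18 = 54)
t(W, o) = 54
1/t(-59, -134/d - 25/51) = 1/54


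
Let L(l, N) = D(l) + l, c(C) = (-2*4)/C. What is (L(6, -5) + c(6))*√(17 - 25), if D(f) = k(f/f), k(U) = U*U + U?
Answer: 40*I*√2/3 ≈ 18.856*I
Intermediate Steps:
k(U) = U + U² (k(U) = U² + U = U + U²)
D(f) = 2 (D(f) = (f/f)*(1 + f/f) = 1*(1 + 1) = 1*2 = 2)
c(C) = -8/C
L(l, N) = 2 + l
(L(6, -5) + c(6))*√(17 - 25) = ((2 + 6) - 8/6)*√(17 - 25) = (8 - 8*⅙)*√(-8) = (8 - 4/3)*(2*I*√2) = 20*(2*I*√2)/3 = 40*I*√2/3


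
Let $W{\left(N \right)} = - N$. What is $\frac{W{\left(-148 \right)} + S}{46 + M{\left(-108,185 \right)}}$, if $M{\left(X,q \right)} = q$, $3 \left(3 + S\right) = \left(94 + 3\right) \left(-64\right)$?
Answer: $- \frac{5773}{693} \approx -8.3304$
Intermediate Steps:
$S = - \frac{6217}{3}$ ($S = -3 + \frac{\left(94 + 3\right) \left(-64\right)}{3} = -3 + \frac{97 \left(-64\right)}{3} = -3 + \frac{1}{3} \left(-6208\right) = -3 - \frac{6208}{3} = - \frac{6217}{3} \approx -2072.3$)
$\frac{W{\left(-148 \right)} + S}{46 + M{\left(-108,185 \right)}} = \frac{\left(-1\right) \left(-148\right) - \frac{6217}{3}}{46 + 185} = \frac{148 - \frac{6217}{3}}{231} = \left(- \frac{5773}{3}\right) \frac{1}{231} = - \frac{5773}{693}$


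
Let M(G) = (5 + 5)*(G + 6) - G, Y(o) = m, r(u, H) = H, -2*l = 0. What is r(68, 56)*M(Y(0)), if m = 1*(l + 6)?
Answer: 6384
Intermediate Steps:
l = 0 (l = -½*0 = 0)
m = 6 (m = 1*(0 + 6) = 1*6 = 6)
Y(o) = 6
M(G) = 60 + 9*G (M(G) = 10*(6 + G) - G = (60 + 10*G) - G = 60 + 9*G)
r(68, 56)*M(Y(0)) = 56*(60 + 9*6) = 56*(60 + 54) = 56*114 = 6384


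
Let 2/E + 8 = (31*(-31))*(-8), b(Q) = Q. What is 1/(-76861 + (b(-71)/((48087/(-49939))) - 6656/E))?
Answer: -48087/1232750025718 ≈ -3.9008e-8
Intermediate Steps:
E = 1/3840 (E = 2/(-8 + (31*(-31))*(-8)) = 2/(-8 - 961*(-8)) = 2/(-8 + 7688) = 2/7680 = 2*(1/7680) = 1/3840 ≈ 0.00026042)
1/(-76861 + (b(-71)/((48087/(-49939))) - 6656/E)) = 1/(-76861 + (-71/(48087/(-49939)) - 6656/1/3840)) = 1/(-76861 + (-71/(48087*(-1/49939)) - 6656*3840)) = 1/(-76861 + (-71/(-48087/49939) - 25559040)) = 1/(-76861 + (-71*(-49939/48087) - 25559040)) = 1/(-76861 + (3545669/48087 - 25559040)) = 1/(-76861 - 1229054010811/48087) = 1/(-1232750025718/48087) = -48087/1232750025718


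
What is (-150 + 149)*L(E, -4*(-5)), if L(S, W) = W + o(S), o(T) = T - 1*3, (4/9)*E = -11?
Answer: 31/4 ≈ 7.7500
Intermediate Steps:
E = -99/4 (E = (9/4)*(-11) = -99/4 ≈ -24.750)
o(T) = -3 + T (o(T) = T - 3 = -3 + T)
L(S, W) = -3 + S + W (L(S, W) = W + (-3 + S) = -3 + S + W)
(-150 + 149)*L(E, -4*(-5)) = (-150 + 149)*(-3 - 99/4 - 4*(-5)) = -(-3 - 99/4 + 20) = -1*(-31/4) = 31/4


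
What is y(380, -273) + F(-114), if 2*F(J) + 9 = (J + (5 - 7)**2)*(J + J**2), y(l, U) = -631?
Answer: -1418291/2 ≈ -7.0915e+5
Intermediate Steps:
F(J) = -9/2 + (4 + J)*(J + J**2)/2 (F(J) = -9/2 + ((J + (5 - 7)**2)*(J + J**2))/2 = -9/2 + ((J + (-2)**2)*(J + J**2))/2 = -9/2 + ((J + 4)*(J + J**2))/2 = -9/2 + ((4 + J)*(J + J**2))/2 = -9/2 + (4 + J)*(J + J**2)/2)
y(380, -273) + F(-114) = -631 + (-9/2 + (1/2)*(-114)**3 + 2*(-114) + (5/2)*(-114)**2) = -631 + (-9/2 + (1/2)*(-1481544) - 228 + (5/2)*12996) = -631 + (-9/2 - 740772 - 228 + 32490) = -631 - 1417029/2 = -1418291/2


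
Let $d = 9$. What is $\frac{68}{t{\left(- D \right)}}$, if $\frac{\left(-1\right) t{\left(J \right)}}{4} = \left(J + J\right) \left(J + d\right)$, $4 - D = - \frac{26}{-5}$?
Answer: $- \frac{25}{36} \approx -0.69444$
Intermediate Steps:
$D = - \frac{6}{5}$ ($D = 4 - - \frac{26}{-5} = 4 - \left(-26\right) \left(- \frac{1}{5}\right) = 4 - \frac{26}{5} = - \frac{6}{5} \approx -1.2$)
$t{\left(J \right)} = - 8 J \left(9 + J\right)$ ($t{\left(J \right)} = - 4 \left(J + J\right) \left(J + 9\right) = - 4 \cdot 2 J \left(9 + J\right) = - 8 J \left(9 + J\right)$)
$\frac{68}{t{\left(- D \right)}} = \frac{68}{\left(-8\right) \left(\left(-1\right) \left(- \frac{6}{5}\right)\right) \left(9 - - \frac{6}{5}\right)} = \frac{68}{\left(-8\right) \frac{6}{5} \left(9 + \frac{6}{5}\right)} = \frac{68}{\left(-8\right) \frac{6}{5} \cdot \frac{51}{5}} = \frac{68}{- \frac{2448}{25}} = 68 \left(- \frac{25}{2448}\right) = - \frac{25}{36}$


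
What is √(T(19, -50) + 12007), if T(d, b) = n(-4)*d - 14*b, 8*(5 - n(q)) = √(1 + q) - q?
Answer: √(204680 - 38*I*√3)/4 ≈ 113.1 - 0.018185*I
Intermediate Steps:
n(q) = 5 - √(1 + q)/8 + q/8 (n(q) = 5 - (√(1 + q) - q)/8 = 5 + (-√(1 + q)/8 + q/8) = 5 - √(1 + q)/8 + q/8)
T(d, b) = -14*b + d*(9/2 - I*√3/8) (T(d, b) = (5 - √(1 - 4)/8 + (⅛)*(-4))*d - 14*b = (5 - I*√3/8 - ½)*d - 14*b = (9/2 - I*√3/8)*d - 14*b = d*(9/2 - I*√3/8) - 14*b = -14*b + d*(9/2 - I*√3/8))
√(T(19, -50) + 12007) = √((-14*(-50) + (⅛)*19*(36 - I*√3)) + 12007) = √((700 + (171/2 - 19*I*√3/8)) + 12007) = √((1571/2 - 19*I*√3/8) + 12007) = √(25585/2 - 19*I*√3/8)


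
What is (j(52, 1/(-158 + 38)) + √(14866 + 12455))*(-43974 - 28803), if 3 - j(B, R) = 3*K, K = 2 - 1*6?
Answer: -1091655 - 72777*√27321 ≈ -1.3121e+7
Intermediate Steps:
K = -4 (K = 2 - 6 = -4)
j(B, R) = 15 (j(B, R) = 3 - 3*(-4) = 3 - 1*(-12) = 3 + 12 = 15)
(j(52, 1/(-158 + 38)) + √(14866 + 12455))*(-43974 - 28803) = (15 + √(14866 + 12455))*(-43974 - 28803) = (15 + √27321)*(-72777) = -1091655 - 72777*√27321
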